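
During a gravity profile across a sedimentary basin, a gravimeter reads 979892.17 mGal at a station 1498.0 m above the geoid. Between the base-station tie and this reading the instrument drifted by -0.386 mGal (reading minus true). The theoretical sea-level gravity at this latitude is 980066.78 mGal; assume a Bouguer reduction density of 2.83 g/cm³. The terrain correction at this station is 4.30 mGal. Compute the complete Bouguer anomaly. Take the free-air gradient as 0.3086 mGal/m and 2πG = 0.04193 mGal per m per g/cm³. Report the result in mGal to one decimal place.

Drift-corrected reading = 979892.17 − (-0.386) = 979892.556 mGal
Free-air correction = 0.3086 × 1498.0 = 462.28 mGal
Free-air anomaly = 979892.556 − 980066.78 + (462.28) = 288.056 mGal
Bouguer slab correction = 0.04193 × 2.83 × 1498.0 = 177.76 mGal
Simple Bouguer anomaly = 288.056 − (177.76) = 110.296 mGal
Complete Bouguer anomaly = 110.296 + 4.30 = 114.596 mGal

114.6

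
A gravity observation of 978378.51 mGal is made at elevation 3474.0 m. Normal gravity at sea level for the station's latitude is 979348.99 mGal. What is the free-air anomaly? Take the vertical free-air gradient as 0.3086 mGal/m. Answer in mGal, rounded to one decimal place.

101.6

Free-air correction = 0.3086 × 3474.0 = 1072.08 mGal
Free-air anomaly = 978378.51 − 979348.99 + (1072.08) = 101.60 mGal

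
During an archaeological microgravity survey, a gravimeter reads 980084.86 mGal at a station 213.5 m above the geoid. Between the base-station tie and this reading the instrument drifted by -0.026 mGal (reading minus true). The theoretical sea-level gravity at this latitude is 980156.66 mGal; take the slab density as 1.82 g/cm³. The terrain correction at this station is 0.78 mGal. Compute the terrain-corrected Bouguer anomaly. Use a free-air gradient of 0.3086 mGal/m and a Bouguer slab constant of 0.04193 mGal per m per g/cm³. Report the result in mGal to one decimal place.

Drift-corrected reading = 980084.86 − (-0.026) = 980084.886 mGal
Free-air correction = 0.3086 × 213.5 = 65.89 mGal
Free-air anomaly = 980084.886 − 980156.66 + (65.89) = -5.884 mGal
Bouguer slab correction = 0.04193 × 1.82 × 213.5 = 16.29 mGal
Simple Bouguer anomaly = -5.884 − (16.29) = -22.174 mGal
Complete Bouguer anomaly = -22.174 + 0.78 = -21.394 mGal

-21.4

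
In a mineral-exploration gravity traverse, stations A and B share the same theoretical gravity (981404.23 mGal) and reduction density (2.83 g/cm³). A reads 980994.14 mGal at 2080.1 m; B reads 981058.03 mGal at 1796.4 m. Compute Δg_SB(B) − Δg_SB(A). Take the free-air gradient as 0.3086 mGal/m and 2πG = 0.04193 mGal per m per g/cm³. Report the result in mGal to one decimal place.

10.0

Δg_SB(A) = 980994.14 − 981404.23 + 0.3086×2080.1 − 0.04193×2.83×2080.1 = -15.00 mGal
Δg_SB(B) = 981058.03 − 981404.23 + 0.3086×1796.4 − 0.04193×2.83×1796.4 = -5.00 mGal
Difference = -5.00 − (-15.00) = 10.00 mGal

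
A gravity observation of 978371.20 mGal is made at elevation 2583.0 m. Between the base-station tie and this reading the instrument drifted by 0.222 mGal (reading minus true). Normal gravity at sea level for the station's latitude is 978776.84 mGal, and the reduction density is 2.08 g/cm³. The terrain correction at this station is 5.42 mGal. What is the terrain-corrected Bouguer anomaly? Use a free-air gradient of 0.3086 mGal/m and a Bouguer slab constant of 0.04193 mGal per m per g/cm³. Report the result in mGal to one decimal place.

171.4

Drift-corrected reading = 978371.20 − (0.222) = 978370.978 mGal
Free-air correction = 0.3086 × 2583.0 = 797.11 mGal
Free-air anomaly = 978370.978 − 978776.84 + (797.11) = 391.248 mGal
Bouguer slab correction = 0.04193 × 2.08 × 2583.0 = 225.27 mGal
Simple Bouguer anomaly = 391.248 − (225.27) = 165.978 mGal
Complete Bouguer anomaly = 165.978 + 5.42 = 171.398 mGal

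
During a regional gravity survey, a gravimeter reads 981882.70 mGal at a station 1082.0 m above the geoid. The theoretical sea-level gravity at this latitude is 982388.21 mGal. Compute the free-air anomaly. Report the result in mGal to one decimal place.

-171.6

Free-air correction = 0.3086 × 1082.0 = 333.91 mGal
Free-air anomaly = 981882.70 − 982388.21 + (333.91) = -171.60 mGal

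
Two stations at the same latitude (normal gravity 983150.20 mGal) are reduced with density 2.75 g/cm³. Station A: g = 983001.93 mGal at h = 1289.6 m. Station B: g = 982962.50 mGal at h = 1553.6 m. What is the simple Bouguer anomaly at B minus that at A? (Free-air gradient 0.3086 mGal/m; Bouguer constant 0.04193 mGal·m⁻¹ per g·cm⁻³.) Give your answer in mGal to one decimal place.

Δg_SB(A) = 983001.93 − 983150.20 + 0.3086×1289.6 − 0.04193×2.75×1289.6 = 101.00 mGal
Δg_SB(B) = 982962.50 − 983150.20 + 0.3086×1553.6 − 0.04193×2.75×1553.6 = 112.60 mGal
Difference = 112.60 − (101.00) = 11.60 mGal

11.6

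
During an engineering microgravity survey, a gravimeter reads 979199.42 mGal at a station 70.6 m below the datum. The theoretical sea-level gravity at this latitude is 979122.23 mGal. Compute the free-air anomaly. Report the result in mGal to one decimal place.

Free-air correction = 0.3086 × -70.6 = -21.79 mGal
Free-air anomaly = 979199.42 − 979122.23 + (-21.79) = 55.40 mGal

55.4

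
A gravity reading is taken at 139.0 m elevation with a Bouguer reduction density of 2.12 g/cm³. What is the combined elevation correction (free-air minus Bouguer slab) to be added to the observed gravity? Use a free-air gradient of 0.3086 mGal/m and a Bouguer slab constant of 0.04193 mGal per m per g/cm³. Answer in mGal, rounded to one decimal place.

Combined gradient = 0.3086 − 0.04193 × 2.12 = 0.2197084 mGal/m
Combined elevation correction = 0.2197084 × 139.0 = 30.5 mGal

30.5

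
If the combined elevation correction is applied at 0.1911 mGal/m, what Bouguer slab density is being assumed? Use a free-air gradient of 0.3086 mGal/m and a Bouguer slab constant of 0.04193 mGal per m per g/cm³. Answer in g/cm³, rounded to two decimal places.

0.1911 = 0.3086 − 0.04193 × ρ
ρ = (0.3086 − 0.1911) / 0.04193 = 2.80 g/cm³

2.80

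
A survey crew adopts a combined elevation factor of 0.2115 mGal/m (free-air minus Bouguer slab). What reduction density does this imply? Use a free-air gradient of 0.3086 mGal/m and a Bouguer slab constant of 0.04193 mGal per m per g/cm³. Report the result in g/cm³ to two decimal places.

2.32

0.2115 = 0.3086 − 0.04193 × ρ
ρ = (0.3086 − 0.2115) / 0.04193 = 2.32 g/cm³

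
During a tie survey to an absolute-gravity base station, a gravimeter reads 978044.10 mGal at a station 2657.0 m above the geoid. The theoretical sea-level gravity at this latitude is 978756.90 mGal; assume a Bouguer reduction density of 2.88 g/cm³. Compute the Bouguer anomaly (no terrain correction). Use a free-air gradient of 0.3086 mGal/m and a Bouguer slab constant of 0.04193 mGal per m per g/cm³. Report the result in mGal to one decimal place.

-213.7

Free-air correction = 0.3086 × 2657.0 = 819.95 mGal
Free-air anomaly = 978044.10 − 978756.90 + (819.95) = 107.15 mGal
Bouguer slab correction = 0.04193 × 2.88 × 2657.0 = 320.86 mGal
Simple Bouguer anomaly = 107.15 − (320.86) = -213.71 mGal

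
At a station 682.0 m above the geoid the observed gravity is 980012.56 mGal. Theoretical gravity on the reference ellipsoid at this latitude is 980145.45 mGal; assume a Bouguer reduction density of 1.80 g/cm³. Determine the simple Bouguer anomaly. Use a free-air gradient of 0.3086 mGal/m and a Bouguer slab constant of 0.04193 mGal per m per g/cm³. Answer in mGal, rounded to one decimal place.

Free-air correction = 0.3086 × 682.0 = 210.47 mGal
Free-air anomaly = 980012.56 − 980145.45 + (210.47) = 77.58 mGal
Bouguer slab correction = 0.04193 × 1.80 × 682.0 = 51.47 mGal
Simple Bouguer anomaly = 77.58 − (51.47) = 26.11 mGal

26.1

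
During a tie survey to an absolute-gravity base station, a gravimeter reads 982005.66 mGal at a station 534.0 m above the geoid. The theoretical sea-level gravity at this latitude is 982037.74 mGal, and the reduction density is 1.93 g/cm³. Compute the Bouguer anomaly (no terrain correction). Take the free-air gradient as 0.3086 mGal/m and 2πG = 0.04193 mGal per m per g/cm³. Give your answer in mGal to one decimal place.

Free-air correction = 0.3086 × 534.0 = 164.79 mGal
Free-air anomaly = 982005.66 − 982037.74 + (164.79) = 132.71 mGal
Bouguer slab correction = 0.04193 × 1.93 × 534.0 = 43.21 mGal
Simple Bouguer anomaly = 132.71 − (43.21) = 89.50 mGal

89.5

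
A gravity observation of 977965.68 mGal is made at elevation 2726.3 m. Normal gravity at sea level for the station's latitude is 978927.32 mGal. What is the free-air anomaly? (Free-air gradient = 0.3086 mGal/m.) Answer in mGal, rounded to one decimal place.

Free-air correction = 0.3086 × 2726.3 = 841.34 mGal
Free-air anomaly = 977965.68 − 978927.32 + (841.34) = -120.30 mGal

-120.3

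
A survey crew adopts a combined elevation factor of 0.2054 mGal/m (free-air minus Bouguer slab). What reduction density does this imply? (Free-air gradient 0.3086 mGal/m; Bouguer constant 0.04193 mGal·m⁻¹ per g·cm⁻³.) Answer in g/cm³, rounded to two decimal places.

2.46

0.2054 = 0.3086 − 0.04193 × ρ
ρ = (0.3086 − 0.2054) / 0.04193 = 2.46 g/cm³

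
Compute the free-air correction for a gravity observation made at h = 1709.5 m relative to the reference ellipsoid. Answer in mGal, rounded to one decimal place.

527.6

Free-air correction = 0.3086 × 1709.5 = 527.6 mGal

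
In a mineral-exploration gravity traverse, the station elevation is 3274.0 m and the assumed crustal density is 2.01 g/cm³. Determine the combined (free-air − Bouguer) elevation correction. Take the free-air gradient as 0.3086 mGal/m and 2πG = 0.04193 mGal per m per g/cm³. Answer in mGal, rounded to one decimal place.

734.4

Combined gradient = 0.3086 − 0.04193 × 2.01 = 0.2243207 mGal/m
Combined elevation correction = 0.2243207 × 3274.0 = 734.4 mGal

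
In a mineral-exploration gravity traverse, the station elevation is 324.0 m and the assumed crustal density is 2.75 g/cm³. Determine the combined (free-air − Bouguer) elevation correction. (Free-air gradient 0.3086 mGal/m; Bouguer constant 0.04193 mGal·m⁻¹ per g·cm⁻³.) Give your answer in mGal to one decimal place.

Combined gradient = 0.3086 − 0.04193 × 2.75 = 0.1932925 mGal/m
Combined elevation correction = 0.1932925 × 324.0 = 62.6 mGal

62.6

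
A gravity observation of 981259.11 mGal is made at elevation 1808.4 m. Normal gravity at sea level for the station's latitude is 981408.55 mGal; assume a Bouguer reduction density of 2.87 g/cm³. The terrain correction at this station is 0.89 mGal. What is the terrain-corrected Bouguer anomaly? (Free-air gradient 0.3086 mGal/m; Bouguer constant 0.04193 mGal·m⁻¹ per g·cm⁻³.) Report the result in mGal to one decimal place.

191.9

Free-air correction = 0.3086 × 1808.4 = 558.07 mGal
Free-air anomaly = 981259.11 − 981408.55 + (558.07) = 408.63 mGal
Bouguer slab correction = 0.04193 × 2.87 × 1808.4 = 217.62 mGal
Simple Bouguer anomaly = 408.63 − (217.62) = 191.01 mGal
Complete Bouguer anomaly = 191.01 + 0.89 = 191.90 mGal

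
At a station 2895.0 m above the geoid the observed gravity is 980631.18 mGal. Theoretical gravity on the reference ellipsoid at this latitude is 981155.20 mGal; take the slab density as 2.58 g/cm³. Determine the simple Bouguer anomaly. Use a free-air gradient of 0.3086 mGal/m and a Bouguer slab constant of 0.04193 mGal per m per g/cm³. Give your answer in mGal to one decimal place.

Free-air correction = 0.3086 × 2895.0 = 893.40 mGal
Free-air anomaly = 980631.18 − 981155.20 + (893.40) = 369.38 mGal
Bouguer slab correction = 0.04193 × 2.58 × 2895.0 = 313.18 mGal
Simple Bouguer anomaly = 369.38 − (313.18) = 56.20 mGal

56.2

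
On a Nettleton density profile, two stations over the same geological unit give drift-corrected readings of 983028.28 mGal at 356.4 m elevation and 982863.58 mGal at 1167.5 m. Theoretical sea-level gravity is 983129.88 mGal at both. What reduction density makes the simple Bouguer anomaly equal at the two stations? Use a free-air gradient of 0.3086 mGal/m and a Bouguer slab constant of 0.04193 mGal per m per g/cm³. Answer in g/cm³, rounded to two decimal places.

2.52

Δg_obs = 982863.58 − 983028.28 = -164.70 mGal over Δh = 1167.5 − 356.4 = 811.1 m
Equal Bouguer anomalies ⇒ Δg_obs + (0.3086 − 0.04193ρ)·Δh = 0
0.3086 − 0.04193ρ = −Δg_obs/Δh = 0.20306
ρ = (0.3086 − 0.20306) / 0.04193 = 2.52 g/cm³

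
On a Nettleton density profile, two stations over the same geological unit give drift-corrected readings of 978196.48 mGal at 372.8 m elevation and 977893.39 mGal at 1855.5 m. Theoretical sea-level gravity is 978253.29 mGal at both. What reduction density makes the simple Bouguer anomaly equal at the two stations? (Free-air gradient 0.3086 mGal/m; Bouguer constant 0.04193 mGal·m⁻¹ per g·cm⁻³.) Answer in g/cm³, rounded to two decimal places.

Δg_obs = 977893.39 − 978196.48 = -303.09 mGal over Δh = 1855.5 − 372.8 = 1482.7 m
Equal Bouguer anomalies ⇒ Δg_obs + (0.3086 − 0.04193ρ)·Δh = 0
0.3086 − 0.04193ρ = −Δg_obs/Δh = 0.20442
ρ = (0.3086 − 0.20442) / 0.04193 = 2.48 g/cm³

2.48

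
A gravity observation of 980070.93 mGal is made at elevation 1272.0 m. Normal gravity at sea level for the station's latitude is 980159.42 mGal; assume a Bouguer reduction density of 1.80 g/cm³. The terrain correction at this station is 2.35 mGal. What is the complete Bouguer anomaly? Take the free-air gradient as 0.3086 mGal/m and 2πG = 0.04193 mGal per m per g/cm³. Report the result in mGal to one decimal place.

Free-air correction = 0.3086 × 1272.0 = 392.54 mGal
Free-air anomaly = 980070.93 − 980159.42 + (392.54) = 304.05 mGal
Bouguer slab correction = 0.04193 × 1.80 × 1272.0 = 96.00 mGal
Simple Bouguer anomaly = 304.05 − (96.00) = 208.05 mGal
Complete Bouguer anomaly = 208.05 + 2.35 = 210.40 mGal

210.4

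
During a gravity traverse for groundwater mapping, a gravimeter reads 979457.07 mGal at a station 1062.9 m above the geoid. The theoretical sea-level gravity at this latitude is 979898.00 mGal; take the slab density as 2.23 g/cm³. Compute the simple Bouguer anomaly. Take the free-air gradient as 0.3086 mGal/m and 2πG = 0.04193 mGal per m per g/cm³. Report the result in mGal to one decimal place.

-212.3

Free-air correction = 0.3086 × 1062.9 = 328.01 mGal
Free-air anomaly = 979457.07 − 979898.00 + (328.01) = -112.92 mGal
Bouguer slab correction = 0.04193 × 2.23 × 1062.9 = 99.39 mGal
Simple Bouguer anomaly = -112.92 − (99.39) = -212.31 mGal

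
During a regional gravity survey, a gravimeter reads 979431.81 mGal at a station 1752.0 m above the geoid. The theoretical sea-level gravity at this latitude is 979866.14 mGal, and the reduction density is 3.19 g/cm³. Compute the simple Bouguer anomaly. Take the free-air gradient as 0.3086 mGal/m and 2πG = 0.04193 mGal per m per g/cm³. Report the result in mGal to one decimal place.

-128.0

Free-air correction = 0.3086 × 1752.0 = 540.67 mGal
Free-air anomaly = 979431.81 − 979866.14 + (540.67) = 106.34 mGal
Bouguer slab correction = 0.04193 × 3.19 × 1752.0 = 234.34 mGal
Simple Bouguer anomaly = 106.34 − (234.34) = -128.00 mGal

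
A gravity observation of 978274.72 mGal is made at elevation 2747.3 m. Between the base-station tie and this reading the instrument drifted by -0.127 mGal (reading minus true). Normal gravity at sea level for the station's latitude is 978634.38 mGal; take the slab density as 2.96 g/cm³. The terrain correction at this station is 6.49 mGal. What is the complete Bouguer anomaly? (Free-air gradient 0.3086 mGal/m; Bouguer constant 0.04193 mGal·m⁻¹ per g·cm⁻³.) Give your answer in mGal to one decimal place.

153.8

Drift-corrected reading = 978274.72 − (-0.127) = 978274.847 mGal
Free-air correction = 0.3086 × 2747.3 = 847.82 mGal
Free-air anomaly = 978274.847 − 978634.38 + (847.82) = 488.287 mGal
Bouguer slab correction = 0.04193 × 2.96 × 2747.3 = 340.98 mGal
Simple Bouguer anomaly = 488.287 − (340.98) = 147.307 mGal
Complete Bouguer anomaly = 147.307 + 6.49 = 153.797 mGal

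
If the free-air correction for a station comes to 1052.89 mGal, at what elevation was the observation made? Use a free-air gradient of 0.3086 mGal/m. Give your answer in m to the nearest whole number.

h = 1052.89 / 0.3086 = 3411.83 m

3412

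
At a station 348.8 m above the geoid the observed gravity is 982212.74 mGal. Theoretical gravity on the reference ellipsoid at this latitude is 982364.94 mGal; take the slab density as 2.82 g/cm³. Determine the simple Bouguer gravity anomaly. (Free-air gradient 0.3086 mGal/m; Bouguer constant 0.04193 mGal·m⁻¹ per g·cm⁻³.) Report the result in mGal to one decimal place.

-85.8

Free-air correction = 0.3086 × 348.8 = 107.64 mGal
Free-air anomaly = 982212.74 − 982364.94 + (107.64) = -44.56 mGal
Bouguer slab correction = 0.04193 × 2.82 × 348.8 = 41.24 mGal
Simple Bouguer anomaly = -44.56 − (41.24) = -85.80 mGal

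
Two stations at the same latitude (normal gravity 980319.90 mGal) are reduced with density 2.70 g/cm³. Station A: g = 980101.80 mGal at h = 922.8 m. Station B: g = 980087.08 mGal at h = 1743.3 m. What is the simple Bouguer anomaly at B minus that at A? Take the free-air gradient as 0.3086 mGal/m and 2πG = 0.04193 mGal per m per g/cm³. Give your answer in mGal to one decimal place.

145.6

Δg_SB(A) = 980101.80 − 980319.90 + 0.3086×922.8 − 0.04193×2.70×922.8 = -37.80 mGal
Δg_SB(B) = 980087.08 − 980319.90 + 0.3086×1743.3 − 0.04193×2.70×1743.3 = 107.80 mGal
Difference = 107.80 − (-37.80) = 145.60 mGal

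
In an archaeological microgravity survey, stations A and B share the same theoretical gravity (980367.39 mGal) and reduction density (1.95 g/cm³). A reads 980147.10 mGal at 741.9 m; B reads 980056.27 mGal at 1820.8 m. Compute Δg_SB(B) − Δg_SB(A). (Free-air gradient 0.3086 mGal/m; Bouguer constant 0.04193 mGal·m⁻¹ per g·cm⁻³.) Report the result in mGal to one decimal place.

153.9

Δg_SB(A) = 980147.10 − 980367.39 + 0.3086×741.9 − 0.04193×1.95×741.9 = -52.00 mGal
Δg_SB(B) = 980056.27 − 980367.39 + 0.3086×1820.8 − 0.04193×1.95×1820.8 = 101.90 mGal
Difference = 101.90 − (-52.00) = 153.90 mGal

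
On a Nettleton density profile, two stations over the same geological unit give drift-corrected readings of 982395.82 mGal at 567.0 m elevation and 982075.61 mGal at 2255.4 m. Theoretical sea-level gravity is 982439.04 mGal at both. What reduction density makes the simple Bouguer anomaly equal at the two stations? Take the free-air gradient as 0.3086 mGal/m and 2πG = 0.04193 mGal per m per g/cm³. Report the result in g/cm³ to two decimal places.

2.84

Δg_obs = 982075.61 − 982395.82 = -320.21 mGal over Δh = 2255.4 − 567.0 = 1688.4 m
Equal Bouguer anomalies ⇒ Δg_obs + (0.3086 − 0.04193ρ)·Δh = 0
0.3086 − 0.04193ρ = −Δg_obs/Δh = 0.18965
ρ = (0.3086 − 0.18965) / 0.04193 = 2.84 g/cm³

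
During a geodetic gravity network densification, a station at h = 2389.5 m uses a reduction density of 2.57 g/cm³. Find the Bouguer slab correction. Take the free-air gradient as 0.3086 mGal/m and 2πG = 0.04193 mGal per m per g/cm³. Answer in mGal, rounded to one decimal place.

Bouguer slab correction = 0.04193 × 2.57 × 2389.5 = 257.5 mGal

257.5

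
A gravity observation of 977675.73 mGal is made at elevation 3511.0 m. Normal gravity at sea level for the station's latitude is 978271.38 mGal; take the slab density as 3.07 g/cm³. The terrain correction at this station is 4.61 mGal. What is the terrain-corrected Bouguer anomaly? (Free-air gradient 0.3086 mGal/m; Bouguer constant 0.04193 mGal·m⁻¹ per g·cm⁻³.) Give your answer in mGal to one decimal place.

Free-air correction = 0.3086 × 3511.0 = 1083.49 mGal
Free-air anomaly = 977675.73 − 978271.38 + (1083.49) = 487.84 mGal
Bouguer slab correction = 0.04193 × 3.07 × 3511.0 = 451.95 mGal
Simple Bouguer anomaly = 487.84 − (451.95) = 35.89 mGal
Complete Bouguer anomaly = 35.89 + 4.61 = 40.50 mGal

40.5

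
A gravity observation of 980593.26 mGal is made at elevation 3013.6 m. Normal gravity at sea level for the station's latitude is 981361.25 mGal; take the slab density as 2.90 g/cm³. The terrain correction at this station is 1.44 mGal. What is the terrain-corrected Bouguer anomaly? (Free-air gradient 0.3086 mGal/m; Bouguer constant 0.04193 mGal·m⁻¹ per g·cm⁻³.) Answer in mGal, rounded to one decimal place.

Free-air correction = 0.3086 × 3013.6 = 930.00 mGal
Free-air anomaly = 980593.26 − 981361.25 + (930.00) = 162.01 mGal
Bouguer slab correction = 0.04193 × 2.90 × 3013.6 = 366.44 mGal
Simple Bouguer anomaly = 162.01 − (366.44) = -204.43 mGal
Complete Bouguer anomaly = -204.43 + 1.44 = -202.99 mGal

-203.0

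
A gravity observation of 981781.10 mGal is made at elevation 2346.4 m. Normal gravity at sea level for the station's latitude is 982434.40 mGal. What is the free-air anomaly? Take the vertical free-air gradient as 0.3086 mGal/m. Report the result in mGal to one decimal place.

70.8

Free-air correction = 0.3086 × 2346.4 = 724.10 mGal
Free-air anomaly = 981781.10 − 982434.40 + (724.10) = 70.80 mGal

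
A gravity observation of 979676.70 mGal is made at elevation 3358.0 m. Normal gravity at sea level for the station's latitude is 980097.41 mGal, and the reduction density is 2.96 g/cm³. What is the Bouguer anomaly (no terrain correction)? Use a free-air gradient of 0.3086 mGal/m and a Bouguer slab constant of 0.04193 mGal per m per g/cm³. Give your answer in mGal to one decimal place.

198.8

Free-air correction = 0.3086 × 3358.0 = 1036.28 mGal
Free-air anomaly = 979676.70 − 980097.41 + (1036.28) = 615.57 mGal
Bouguer slab correction = 0.04193 × 2.96 × 3358.0 = 416.77 mGal
Simple Bouguer anomaly = 615.57 − (416.77) = 198.80 mGal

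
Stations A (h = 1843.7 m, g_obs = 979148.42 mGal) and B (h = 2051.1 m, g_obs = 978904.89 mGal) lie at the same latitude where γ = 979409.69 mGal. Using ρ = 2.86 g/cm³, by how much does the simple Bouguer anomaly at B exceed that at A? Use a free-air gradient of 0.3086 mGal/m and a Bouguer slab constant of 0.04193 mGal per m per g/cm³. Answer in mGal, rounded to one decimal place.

-204.4

Δg_SB(A) = 979148.42 − 979409.69 + 0.3086×1843.7 − 0.04193×2.86×1843.7 = 86.60 mGal
Δg_SB(B) = 978904.89 − 979409.69 + 0.3086×2051.1 − 0.04193×2.86×2051.1 = -117.80 mGal
Difference = -117.80 − (86.60) = -204.40 mGal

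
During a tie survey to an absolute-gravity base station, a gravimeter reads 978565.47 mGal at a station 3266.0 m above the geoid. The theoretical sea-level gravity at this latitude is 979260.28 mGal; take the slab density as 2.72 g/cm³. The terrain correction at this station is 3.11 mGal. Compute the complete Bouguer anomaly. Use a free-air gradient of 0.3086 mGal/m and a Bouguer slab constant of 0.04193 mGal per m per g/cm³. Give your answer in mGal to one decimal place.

Free-air correction = 0.3086 × 3266.0 = 1007.89 mGal
Free-air anomaly = 978565.47 − 979260.28 + (1007.89) = 313.08 mGal
Bouguer slab correction = 0.04193 × 2.72 × 3266.0 = 372.49 mGal
Simple Bouguer anomaly = 313.08 − (372.49) = -59.41 mGal
Complete Bouguer anomaly = -59.41 + 3.11 = -56.30 mGal

-56.3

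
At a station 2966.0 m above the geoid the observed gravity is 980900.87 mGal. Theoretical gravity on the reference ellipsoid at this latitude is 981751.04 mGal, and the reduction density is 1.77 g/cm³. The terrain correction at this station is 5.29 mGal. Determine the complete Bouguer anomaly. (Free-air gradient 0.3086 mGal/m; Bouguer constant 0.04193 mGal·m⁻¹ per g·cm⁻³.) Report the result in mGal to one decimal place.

-149.7

Free-air correction = 0.3086 × 2966.0 = 915.31 mGal
Free-air anomaly = 980900.87 − 981751.04 + (915.31) = 65.14 mGal
Bouguer slab correction = 0.04193 × 1.77 × 2966.0 = 220.12 mGal
Simple Bouguer anomaly = 65.14 − (220.12) = -154.98 mGal
Complete Bouguer anomaly = -154.98 + 5.29 = -149.69 mGal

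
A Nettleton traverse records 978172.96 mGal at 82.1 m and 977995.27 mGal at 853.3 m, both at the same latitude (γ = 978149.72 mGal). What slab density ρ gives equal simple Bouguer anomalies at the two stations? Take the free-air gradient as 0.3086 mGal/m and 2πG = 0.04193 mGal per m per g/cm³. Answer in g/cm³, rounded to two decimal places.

Δg_obs = 977995.27 − 978172.96 = -177.69 mGal over Δh = 853.3 − 82.1 = 771.2 m
Equal Bouguer anomalies ⇒ Δg_obs + (0.3086 − 0.04193ρ)·Δh = 0
0.3086 − 0.04193ρ = −Δg_obs/Δh = 0.23041
ρ = (0.3086 − 0.23041) / 0.04193 = 1.86 g/cm³

1.86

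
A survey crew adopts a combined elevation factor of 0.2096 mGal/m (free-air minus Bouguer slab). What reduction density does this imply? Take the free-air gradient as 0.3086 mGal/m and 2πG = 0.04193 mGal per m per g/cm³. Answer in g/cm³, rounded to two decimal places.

0.2096 = 0.3086 − 0.04193 × ρ
ρ = (0.3086 − 0.2096) / 0.04193 = 2.36 g/cm³

2.36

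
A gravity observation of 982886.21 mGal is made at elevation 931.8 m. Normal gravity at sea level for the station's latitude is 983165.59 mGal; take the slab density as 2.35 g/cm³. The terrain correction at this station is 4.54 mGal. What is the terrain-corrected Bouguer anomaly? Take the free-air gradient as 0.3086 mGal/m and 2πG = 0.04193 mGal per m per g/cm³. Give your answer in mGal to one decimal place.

-79.1

Free-air correction = 0.3086 × 931.8 = 287.55 mGal
Free-air anomaly = 982886.21 − 983165.59 + (287.55) = 8.17 mGal
Bouguer slab correction = 0.04193 × 2.35 × 931.8 = 91.82 mGal
Simple Bouguer anomaly = 8.17 − (91.82) = -83.65 mGal
Complete Bouguer anomaly = -83.65 + 4.54 = -79.11 mGal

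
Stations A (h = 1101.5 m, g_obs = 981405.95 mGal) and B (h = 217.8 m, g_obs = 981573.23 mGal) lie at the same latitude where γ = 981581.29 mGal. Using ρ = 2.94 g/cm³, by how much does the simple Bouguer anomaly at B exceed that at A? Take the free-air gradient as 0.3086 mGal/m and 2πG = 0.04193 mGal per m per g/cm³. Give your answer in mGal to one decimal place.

3.5

Δg_SB(A) = 981405.95 − 981581.29 + 0.3086×1101.5 − 0.04193×2.94×1101.5 = 28.80 mGal
Δg_SB(B) = 981573.23 − 981581.29 + 0.3086×217.8 − 0.04193×2.94×217.8 = 32.30 mGal
Difference = 32.30 − (28.80) = 3.50 mGal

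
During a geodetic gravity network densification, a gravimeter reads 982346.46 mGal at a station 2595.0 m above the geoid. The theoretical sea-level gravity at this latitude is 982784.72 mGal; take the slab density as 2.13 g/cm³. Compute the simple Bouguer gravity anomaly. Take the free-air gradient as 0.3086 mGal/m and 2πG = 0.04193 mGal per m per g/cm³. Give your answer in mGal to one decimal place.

130.8

Free-air correction = 0.3086 × 2595.0 = 800.82 mGal
Free-air anomaly = 982346.46 − 982784.72 + (800.82) = 362.56 mGal
Bouguer slab correction = 0.04193 × 2.13 × 2595.0 = 231.76 mGal
Simple Bouguer anomaly = 362.56 − (231.76) = 130.80 mGal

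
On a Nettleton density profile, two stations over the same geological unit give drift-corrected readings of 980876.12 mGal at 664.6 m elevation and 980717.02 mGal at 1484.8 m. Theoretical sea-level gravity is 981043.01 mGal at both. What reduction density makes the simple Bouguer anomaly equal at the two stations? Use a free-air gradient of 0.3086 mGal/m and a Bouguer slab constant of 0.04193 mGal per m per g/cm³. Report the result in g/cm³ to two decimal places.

Δg_obs = 980717.02 − 980876.12 = -159.10 mGal over Δh = 1484.8 − 664.6 = 820.2 m
Equal Bouguer anomalies ⇒ Δg_obs + (0.3086 − 0.04193ρ)·Δh = 0
0.3086 − 0.04193ρ = −Δg_obs/Δh = 0.19398
ρ = (0.3086 − 0.19398) / 0.04193 = 2.73 g/cm³

2.73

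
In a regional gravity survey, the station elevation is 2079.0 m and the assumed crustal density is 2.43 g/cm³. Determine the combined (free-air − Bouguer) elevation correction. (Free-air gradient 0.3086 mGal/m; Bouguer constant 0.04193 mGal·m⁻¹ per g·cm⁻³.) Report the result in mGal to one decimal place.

429.8

Combined gradient = 0.3086 − 0.04193 × 2.43 = 0.2067101 mGal/m
Combined elevation correction = 0.2067101 × 2079.0 = 429.8 mGal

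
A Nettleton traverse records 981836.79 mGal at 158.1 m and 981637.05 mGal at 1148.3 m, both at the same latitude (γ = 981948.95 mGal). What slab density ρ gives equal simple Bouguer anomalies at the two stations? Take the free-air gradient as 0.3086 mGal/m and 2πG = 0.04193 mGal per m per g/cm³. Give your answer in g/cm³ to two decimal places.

Δg_obs = 981637.05 − 981836.79 = -199.74 mGal over Δh = 1148.3 − 158.1 = 990.2 m
Equal Bouguer anomalies ⇒ Δg_obs + (0.3086 − 0.04193ρ)·Δh = 0
0.3086 − 0.04193ρ = −Δg_obs/Δh = 0.20172
ρ = (0.3086 − 0.20172) / 0.04193 = 2.55 g/cm³

2.55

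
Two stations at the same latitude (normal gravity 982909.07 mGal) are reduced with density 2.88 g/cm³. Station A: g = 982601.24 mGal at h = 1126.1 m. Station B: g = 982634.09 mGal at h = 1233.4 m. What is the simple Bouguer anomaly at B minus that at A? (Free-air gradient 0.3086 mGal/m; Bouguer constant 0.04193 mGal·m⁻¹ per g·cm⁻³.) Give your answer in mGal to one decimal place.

53.0

Δg_SB(A) = 982601.24 − 982909.07 + 0.3086×1126.1 − 0.04193×2.88×1126.1 = -96.30 mGal
Δg_SB(B) = 982634.09 − 982909.07 + 0.3086×1233.4 − 0.04193×2.88×1233.4 = -43.30 mGal
Difference = -43.30 − (-96.30) = 53.00 mGal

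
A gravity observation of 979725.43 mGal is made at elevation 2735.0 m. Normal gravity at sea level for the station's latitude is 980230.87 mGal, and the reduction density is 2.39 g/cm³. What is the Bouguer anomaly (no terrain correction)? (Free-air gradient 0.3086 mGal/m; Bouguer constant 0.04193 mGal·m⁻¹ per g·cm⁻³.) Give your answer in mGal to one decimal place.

Free-air correction = 0.3086 × 2735.0 = 844.02 mGal
Free-air anomaly = 979725.43 − 980230.87 + (844.02) = 338.58 mGal
Bouguer slab correction = 0.04193 × 2.39 × 2735.0 = 274.08 mGal
Simple Bouguer anomaly = 338.58 − (274.08) = 64.50 mGal

64.5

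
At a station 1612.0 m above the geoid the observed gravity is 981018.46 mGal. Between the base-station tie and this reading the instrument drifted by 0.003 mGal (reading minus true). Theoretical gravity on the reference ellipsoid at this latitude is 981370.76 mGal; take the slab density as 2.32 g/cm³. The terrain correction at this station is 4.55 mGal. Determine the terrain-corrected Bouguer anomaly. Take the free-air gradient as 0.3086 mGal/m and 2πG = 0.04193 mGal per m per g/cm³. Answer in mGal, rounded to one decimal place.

-7.1

Drift-corrected reading = 981018.46 − (0.003) = 981018.457 mGal
Free-air correction = 0.3086 × 1612.0 = 497.46 mGal
Free-air anomaly = 981018.457 − 981370.76 + (497.46) = 145.157 mGal
Bouguer slab correction = 0.04193 × 2.32 × 1612.0 = 156.81 mGal
Simple Bouguer anomaly = 145.157 − (156.81) = -11.653 mGal
Complete Bouguer anomaly = -11.653 + 4.55 = -7.103 mGal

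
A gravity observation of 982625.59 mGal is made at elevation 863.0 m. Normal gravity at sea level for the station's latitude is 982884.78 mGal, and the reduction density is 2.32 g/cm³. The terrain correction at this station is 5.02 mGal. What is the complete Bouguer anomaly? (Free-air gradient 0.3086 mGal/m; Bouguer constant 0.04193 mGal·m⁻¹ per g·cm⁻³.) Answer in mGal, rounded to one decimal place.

Free-air correction = 0.3086 × 863.0 = 266.32 mGal
Free-air anomaly = 982625.59 − 982884.78 + (266.32) = 7.13 mGal
Bouguer slab correction = 0.04193 × 2.32 × 863.0 = 83.95 mGal
Simple Bouguer anomaly = 7.13 − (83.95) = -76.82 mGal
Complete Bouguer anomaly = -76.82 + 5.02 = -71.80 mGal

-71.8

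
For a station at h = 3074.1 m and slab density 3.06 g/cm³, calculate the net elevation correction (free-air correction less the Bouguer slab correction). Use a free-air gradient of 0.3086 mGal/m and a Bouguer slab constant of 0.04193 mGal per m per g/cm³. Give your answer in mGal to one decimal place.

Combined gradient = 0.3086 − 0.04193 × 3.06 = 0.1802942 mGal/m
Combined elevation correction = 0.1802942 × 3074.1 = 554.2 mGal

554.2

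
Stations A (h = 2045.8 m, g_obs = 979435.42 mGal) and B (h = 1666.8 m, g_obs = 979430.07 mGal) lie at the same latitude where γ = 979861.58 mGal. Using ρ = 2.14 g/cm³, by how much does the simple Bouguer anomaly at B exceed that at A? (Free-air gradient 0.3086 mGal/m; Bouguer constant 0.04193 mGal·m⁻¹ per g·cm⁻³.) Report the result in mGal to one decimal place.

-88.3

Δg_SB(A) = 979435.42 − 979861.58 + 0.3086×2045.8 − 0.04193×2.14×2045.8 = 21.60 mGal
Δg_SB(B) = 979430.07 − 979861.58 + 0.3086×1666.8 − 0.04193×2.14×1666.8 = -66.70 mGal
Difference = -66.70 − (21.60) = -88.30 mGal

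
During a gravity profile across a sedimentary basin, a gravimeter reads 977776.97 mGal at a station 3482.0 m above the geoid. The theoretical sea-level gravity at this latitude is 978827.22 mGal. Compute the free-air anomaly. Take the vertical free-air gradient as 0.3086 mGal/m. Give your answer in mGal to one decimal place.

Free-air correction = 0.3086 × 3482.0 = 1074.55 mGal
Free-air anomaly = 977776.97 − 978827.22 + (1074.55) = 24.30 mGal

24.3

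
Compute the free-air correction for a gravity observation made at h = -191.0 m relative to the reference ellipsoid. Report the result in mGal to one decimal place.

Free-air correction = 0.3086 × -191.0 = -58.9 mGal

-58.9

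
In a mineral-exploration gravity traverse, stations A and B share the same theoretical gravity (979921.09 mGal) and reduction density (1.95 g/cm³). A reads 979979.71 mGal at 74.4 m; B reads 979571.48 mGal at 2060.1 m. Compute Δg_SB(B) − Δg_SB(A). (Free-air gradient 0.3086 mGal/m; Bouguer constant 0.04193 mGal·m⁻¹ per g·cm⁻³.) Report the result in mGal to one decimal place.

42.2

Δg_SB(A) = 979979.71 − 979921.09 + 0.3086×74.4 − 0.04193×1.95×74.4 = 75.50 mGal
Δg_SB(B) = 979571.48 − 979921.09 + 0.3086×2060.1 − 0.04193×1.95×2060.1 = 117.70 mGal
Difference = 117.70 − (75.50) = 42.20 mGal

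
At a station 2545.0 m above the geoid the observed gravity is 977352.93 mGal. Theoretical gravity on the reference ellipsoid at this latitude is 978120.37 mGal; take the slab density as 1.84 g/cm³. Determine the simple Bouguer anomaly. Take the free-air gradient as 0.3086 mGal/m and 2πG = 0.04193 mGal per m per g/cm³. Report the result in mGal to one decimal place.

-178.4

Free-air correction = 0.3086 × 2545.0 = 785.39 mGal
Free-air anomaly = 977352.93 − 978120.37 + (785.39) = 17.95 mGal
Bouguer slab correction = 0.04193 × 1.84 × 2545.0 = 196.35 mGal
Simple Bouguer anomaly = 17.95 − (196.35) = -178.40 mGal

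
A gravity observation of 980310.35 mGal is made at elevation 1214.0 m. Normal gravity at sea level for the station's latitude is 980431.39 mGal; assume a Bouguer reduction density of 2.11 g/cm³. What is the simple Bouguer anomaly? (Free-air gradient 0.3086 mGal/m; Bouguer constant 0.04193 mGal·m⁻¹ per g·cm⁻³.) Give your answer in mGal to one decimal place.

Free-air correction = 0.3086 × 1214.0 = 374.64 mGal
Free-air anomaly = 980310.35 − 980431.39 + (374.64) = 253.60 mGal
Bouguer slab correction = 0.04193 × 2.11 × 1214.0 = 107.41 mGal
Simple Bouguer anomaly = 253.60 − (107.41) = 146.19 mGal

146.2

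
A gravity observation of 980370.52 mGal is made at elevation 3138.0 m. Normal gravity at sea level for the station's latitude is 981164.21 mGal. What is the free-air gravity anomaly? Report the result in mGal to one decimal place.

174.7

Free-air correction = 0.3086 × 3138.0 = 968.39 mGal
Free-air anomaly = 980370.52 − 981164.21 + (968.39) = 174.70 mGal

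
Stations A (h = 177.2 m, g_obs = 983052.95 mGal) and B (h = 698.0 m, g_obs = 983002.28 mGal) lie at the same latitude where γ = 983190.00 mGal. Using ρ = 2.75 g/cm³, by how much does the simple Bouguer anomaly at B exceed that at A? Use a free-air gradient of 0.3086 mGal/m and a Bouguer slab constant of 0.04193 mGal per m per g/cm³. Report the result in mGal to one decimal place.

Δg_SB(A) = 983052.95 − 983190.00 + 0.3086×177.2 − 0.04193×2.75×177.2 = -102.80 mGal
Δg_SB(B) = 983002.28 − 983190.00 + 0.3086×698.0 − 0.04193×2.75×698.0 = -52.80 mGal
Difference = -52.80 − (-102.80) = 50.00 mGal

50.0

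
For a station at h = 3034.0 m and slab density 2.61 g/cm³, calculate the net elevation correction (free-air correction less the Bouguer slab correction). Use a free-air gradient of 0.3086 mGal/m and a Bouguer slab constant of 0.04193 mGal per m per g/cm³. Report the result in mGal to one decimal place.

Combined gradient = 0.3086 − 0.04193 × 2.61 = 0.1991627 mGal/m
Combined elevation correction = 0.1991627 × 3034.0 = 604.3 mGal

604.3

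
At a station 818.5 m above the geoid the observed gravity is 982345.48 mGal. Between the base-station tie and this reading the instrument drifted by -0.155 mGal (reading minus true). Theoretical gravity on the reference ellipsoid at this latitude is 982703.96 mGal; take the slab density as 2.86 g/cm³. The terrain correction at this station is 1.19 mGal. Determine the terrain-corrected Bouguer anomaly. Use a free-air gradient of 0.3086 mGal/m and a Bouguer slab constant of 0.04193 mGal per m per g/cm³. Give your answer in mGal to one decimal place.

Drift-corrected reading = 982345.48 − (-0.155) = 982345.635 mGal
Free-air correction = 0.3086 × 818.5 = 252.59 mGal
Free-air anomaly = 982345.635 − 982703.96 + (252.59) = -105.735 mGal
Bouguer slab correction = 0.04193 × 2.86 × 818.5 = 98.15 mGal
Simple Bouguer anomaly = -105.735 − (98.15) = -203.885 mGal
Complete Bouguer anomaly = -203.885 + 1.19 = -202.695 mGal

-202.7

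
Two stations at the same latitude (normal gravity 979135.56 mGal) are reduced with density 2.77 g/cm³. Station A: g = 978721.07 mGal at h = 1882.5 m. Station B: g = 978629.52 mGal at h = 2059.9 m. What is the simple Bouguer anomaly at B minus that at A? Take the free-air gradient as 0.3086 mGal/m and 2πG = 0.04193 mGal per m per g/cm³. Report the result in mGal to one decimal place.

Δg_SB(A) = 978721.07 − 979135.56 + 0.3086×1882.5 − 0.04193×2.77×1882.5 = -52.20 mGal
Δg_SB(B) = 978629.52 − 979135.56 + 0.3086×2059.9 − 0.04193×2.77×2059.9 = -109.60 mGal
Difference = -109.60 − (-52.20) = -57.40 mGal

-57.4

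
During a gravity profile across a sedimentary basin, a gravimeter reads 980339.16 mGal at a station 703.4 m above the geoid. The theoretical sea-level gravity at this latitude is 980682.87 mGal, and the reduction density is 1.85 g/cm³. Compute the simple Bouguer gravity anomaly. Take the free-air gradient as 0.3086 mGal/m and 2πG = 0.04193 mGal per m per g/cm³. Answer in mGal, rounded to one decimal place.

Free-air correction = 0.3086 × 703.4 = 217.07 mGal
Free-air anomaly = 980339.16 − 980682.87 + (217.07) = -126.64 mGal
Bouguer slab correction = 0.04193 × 1.85 × 703.4 = 54.56 mGal
Simple Bouguer anomaly = -126.64 − (54.56) = -181.20 mGal

-181.2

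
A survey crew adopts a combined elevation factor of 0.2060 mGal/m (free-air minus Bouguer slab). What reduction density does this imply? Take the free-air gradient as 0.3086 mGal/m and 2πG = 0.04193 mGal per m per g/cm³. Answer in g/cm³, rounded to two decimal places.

0.2060 = 0.3086 − 0.04193 × ρ
ρ = (0.3086 − 0.2060) / 0.04193 = 2.45 g/cm³

2.45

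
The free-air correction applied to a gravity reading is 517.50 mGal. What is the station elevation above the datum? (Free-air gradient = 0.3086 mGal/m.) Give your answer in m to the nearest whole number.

1677

h = 517.50 / 0.3086 = 1676.93 m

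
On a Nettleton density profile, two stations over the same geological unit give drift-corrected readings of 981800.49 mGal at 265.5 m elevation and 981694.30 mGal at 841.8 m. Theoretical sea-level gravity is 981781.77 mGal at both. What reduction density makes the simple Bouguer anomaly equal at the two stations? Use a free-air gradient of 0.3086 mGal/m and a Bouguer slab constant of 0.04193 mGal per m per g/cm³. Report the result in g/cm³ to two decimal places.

2.97

Δg_obs = 981694.30 − 981800.49 = -106.19 mGal over Δh = 841.8 − 265.5 = 576.3 m
Equal Bouguer anomalies ⇒ Δg_obs + (0.3086 − 0.04193ρ)·Δh = 0
0.3086 − 0.04193ρ = −Δg_obs/Δh = 0.18426
ρ = (0.3086 − 0.18426) / 0.04193 = 2.97 g/cm³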